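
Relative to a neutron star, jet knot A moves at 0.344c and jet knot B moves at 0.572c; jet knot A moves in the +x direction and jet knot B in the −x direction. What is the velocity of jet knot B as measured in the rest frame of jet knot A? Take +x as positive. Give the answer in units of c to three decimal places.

β_A = 0.344, β_B = -0.572.
Transform to A's frame with the inverse velocity-addition law: u' = (u − v)/(1 − uv/c²), taking u = β_B and v = β_A.
u' = (-0.572 − 0.344) / (1 − (0.344)(-0.572)) = -0.9160/1.1968 = -0.7654.

-0.765c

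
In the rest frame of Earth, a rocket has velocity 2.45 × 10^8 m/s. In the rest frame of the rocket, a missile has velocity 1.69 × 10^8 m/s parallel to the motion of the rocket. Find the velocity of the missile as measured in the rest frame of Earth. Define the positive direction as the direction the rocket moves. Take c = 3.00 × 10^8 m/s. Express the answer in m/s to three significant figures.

In units of c (dividing by 3.00 × 10^8 m/s): v = 0.817, u' = 0.563.
u = (u' + v)/(1 + u'v/c²):
u = (0.563 + 0.817) / (1 + 0.563·0.817) = 1.3800/1.4601 = 0.9452
Converting back: u = 0.9452 × 3.00 × 10^8 m/s.

2.84 × 10^8 m/s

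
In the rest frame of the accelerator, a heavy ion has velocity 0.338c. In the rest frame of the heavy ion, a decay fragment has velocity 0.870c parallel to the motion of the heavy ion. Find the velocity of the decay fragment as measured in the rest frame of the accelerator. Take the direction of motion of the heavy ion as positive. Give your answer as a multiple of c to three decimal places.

With v = 0.338 and u' = 0.870 (in units of c),
u = (u' + v)/(1 + u'v/c²):
u = (0.870 + 0.338) / (1 + 0.870·0.338) = 1.2080/1.2941 = 0.9335

0.933c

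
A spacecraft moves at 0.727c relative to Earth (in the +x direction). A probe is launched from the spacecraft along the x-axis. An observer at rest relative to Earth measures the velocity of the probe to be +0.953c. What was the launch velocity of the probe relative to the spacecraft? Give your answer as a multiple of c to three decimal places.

+0.736c

Invert the composition law: u' = (u − v)/(1 − uv/c²).
u' = (0.953 − 0.727) / (1 − (0.953)(0.727)) = 0.2260/0.3072 = 0.7358.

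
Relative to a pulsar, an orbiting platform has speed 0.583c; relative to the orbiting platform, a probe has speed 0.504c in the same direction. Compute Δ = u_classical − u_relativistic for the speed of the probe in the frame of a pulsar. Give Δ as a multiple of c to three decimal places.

Δ = 0.247c

Galilean: u_cl = 0.504 + 0.583 = 1.0870.
Relativistic: u_rel = (0.504 + 0.583) / (1 + 0.504·0.583) = 1.0870/1.2938 = 0.8401.
Δ = 1.0870 − 0.8401 = 0.2469.
(The classical prediction exceeds c; the relativistic result does not.)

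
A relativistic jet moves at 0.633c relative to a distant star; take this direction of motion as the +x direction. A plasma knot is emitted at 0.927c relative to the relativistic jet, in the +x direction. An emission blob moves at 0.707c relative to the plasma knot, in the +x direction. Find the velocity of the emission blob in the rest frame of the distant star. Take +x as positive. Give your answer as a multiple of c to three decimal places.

0.997c

Apply u = (u' + v)/(1 + u'v/c²) successively, working outward toward the distant star.
Start: velocity of the relativistic jet relative to the distant star = 0.6330c.
Compose with the plasma knot (u' = 0.927 in the relativistic jet frame): u_1 = (0.927 + 0.633) / (1 + 0.927·0.633) = 1.5600/1.5868 = 0.9831.
Compose with the emission blob (u' = 0.707 in the plasma knot frame): u_2 = (0.707 + 0.983) / (1 + 0.707·0.983) = 1.6901/1.6951 = 0.9971.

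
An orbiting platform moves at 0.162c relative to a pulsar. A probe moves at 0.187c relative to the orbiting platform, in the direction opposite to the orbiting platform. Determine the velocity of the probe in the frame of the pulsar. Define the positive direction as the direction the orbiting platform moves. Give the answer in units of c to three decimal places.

-0.026c

With v = 0.162 and u' = -0.187 (in units of c),
u = (u' + v)/(1 + u'v/c²):
u = (-0.187 + 0.162) / (1 + (-0.187)·0.162) = -0.0250/0.9697 = -0.0258
(Galilean addition would give -0.025c.)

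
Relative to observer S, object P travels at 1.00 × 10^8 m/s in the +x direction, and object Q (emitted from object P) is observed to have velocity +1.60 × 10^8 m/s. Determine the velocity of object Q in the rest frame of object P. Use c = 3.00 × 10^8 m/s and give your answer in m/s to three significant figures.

+7.30 × 10^7 m/s

v = 0.333c, u = 0.533c.
Invert the composition law: u' = (u − v)/(1 − uv/c²).
u' = (0.533 − 0.333) / (1 − (0.533)(0.333)) = 0.2000/0.8222 = 0.2432.
u' = 0.2432 × 3.00 × 10^8 m/s.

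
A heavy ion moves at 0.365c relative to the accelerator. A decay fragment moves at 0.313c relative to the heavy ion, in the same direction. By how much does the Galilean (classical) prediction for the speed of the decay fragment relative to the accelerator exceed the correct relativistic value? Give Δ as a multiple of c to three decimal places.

Δ = 0.070c

Galilean: u_cl = 0.313 + 0.365 = 0.6780.
Relativistic: u_rel = (0.313 + 0.365) / (1 + 0.313·0.365) = 0.6780/1.1142 = 0.6085.
Δ = 0.6780 − 0.6085 = 0.0695.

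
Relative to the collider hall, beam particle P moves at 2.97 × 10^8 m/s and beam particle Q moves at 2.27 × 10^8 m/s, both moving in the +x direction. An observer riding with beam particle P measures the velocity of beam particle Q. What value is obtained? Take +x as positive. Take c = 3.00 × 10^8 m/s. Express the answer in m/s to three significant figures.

β_A = 0.990, β_B = 0.757 (dividing each by c = 3.00 × 10^8 m/s).
Transform to A's frame with the inverse velocity-addition law: u' = (u − v)/(1 − uv/c²), taking u = β_B and v = β_A.
u' = (0.757 − 0.990) / (1 − (0.990)(0.757)) = -0.2333/0.2509 = -0.9300.
u' = -0.9300 × 3.00 × 10^8 m/s.

-2.79 × 10^8 m/s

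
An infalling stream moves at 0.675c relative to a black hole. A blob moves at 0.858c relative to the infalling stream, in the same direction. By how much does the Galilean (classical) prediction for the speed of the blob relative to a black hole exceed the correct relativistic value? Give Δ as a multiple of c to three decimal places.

Δ = 0.562c

Galilean: u_cl = 0.858 + 0.675 = 1.5330.
Relativistic: u_rel = (0.858 + 0.675) / (1 + 0.858·0.675) = 1.5330/1.5792 = 0.9708.
Δ = 1.5330 − 0.9708 = 0.5622.
(The classical prediction exceeds c; the relativistic result does not.)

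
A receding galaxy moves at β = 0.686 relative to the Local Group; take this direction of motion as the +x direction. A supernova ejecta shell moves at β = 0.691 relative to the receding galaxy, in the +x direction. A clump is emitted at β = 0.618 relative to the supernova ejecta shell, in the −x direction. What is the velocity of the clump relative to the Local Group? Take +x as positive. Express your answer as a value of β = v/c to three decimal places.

Apply u = (u' + v)/(1 + u'v/c²) successively, working outward toward the Local Group.
Start: velocity of the receding galaxy relative to the Local Group = 0.6860c.
Compose with the supernova ejecta shell (u' = 0.691 in the receding galaxy frame): u_1 = (0.691 + 0.686) / (1 + 0.691·0.686) = 1.3770/1.4740 = 0.9342.
Compose with the clump (u' = -0.618 in the supernova ejecta shell frame): u_2 = (-0.618 + 0.934) / (1 + (-0.618)·0.934) = 0.3162/0.4227 = 0.7480.

β = +0.748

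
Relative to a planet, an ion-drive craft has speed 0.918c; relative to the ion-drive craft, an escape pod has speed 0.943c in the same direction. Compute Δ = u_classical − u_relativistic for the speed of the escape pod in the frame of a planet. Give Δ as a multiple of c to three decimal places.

Galilean: u_cl = 0.943 + 0.918 = 1.8610.
Relativistic: u_rel = (0.943 + 0.918) / (1 + 0.943·0.918) = 1.8610/1.8657 = 0.9975.
Δ = 1.8610 − 0.9975 = 0.8635.
(The classical prediction exceeds c; the relativistic result does not.)

Δ = 0.864c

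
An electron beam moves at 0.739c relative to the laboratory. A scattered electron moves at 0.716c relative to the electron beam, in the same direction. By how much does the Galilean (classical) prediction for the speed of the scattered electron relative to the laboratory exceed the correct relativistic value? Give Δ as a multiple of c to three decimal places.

Δ = 0.503c

Galilean: u_cl = 0.716 + 0.739 = 1.4550.
Relativistic: u_rel = (0.716 + 0.739) / (1 + 0.716·0.739) = 1.4550/1.5291 = 0.9515.
Δ = 1.4550 − 0.9515 = 0.5035.
(The classical prediction exceeds c; the relativistic result does not.)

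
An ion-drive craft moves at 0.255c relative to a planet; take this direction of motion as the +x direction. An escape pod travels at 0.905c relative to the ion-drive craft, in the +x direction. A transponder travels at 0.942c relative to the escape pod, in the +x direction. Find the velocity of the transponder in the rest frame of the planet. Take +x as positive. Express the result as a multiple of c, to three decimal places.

0.998c

Apply u = (u' + v)/(1 + u'v/c²) successively, working outward toward the planet.
Start: velocity of the ion-drive craft relative to the planet = 0.2550c.
Compose with the escape pod (u' = 0.905 in the ion-drive craft frame): u_1 = (0.905 + 0.255) / (1 + 0.905·0.255) = 1.1600/1.2308 = 0.9425.
Compose with the transponder (u' = 0.942 in the escape pod frame): u_2 = (0.942 + 0.942) / (1 + 0.942·0.942) = 1.8845/1.8878 = 0.9982.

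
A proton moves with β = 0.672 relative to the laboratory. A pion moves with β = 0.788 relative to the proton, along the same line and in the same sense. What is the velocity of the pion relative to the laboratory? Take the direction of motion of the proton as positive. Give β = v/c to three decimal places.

β = 0.955

With v = 0.672 and u' = 0.788 (in units of c),
u = (u' + v)/(1 + u'v/c²):
u = (0.788 + 0.672) / (1 + 0.788·0.672) = 1.4600/1.5295 = 0.9545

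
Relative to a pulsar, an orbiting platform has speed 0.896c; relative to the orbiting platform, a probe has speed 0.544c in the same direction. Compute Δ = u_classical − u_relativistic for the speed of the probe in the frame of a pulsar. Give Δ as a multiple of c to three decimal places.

Δ = 0.472c

Galilean: u_cl = 0.544 + 0.896 = 1.4400.
Relativistic: u_rel = (0.544 + 0.896) / (1 + 0.544·0.896) = 1.4400/1.4874 = 0.9681.
Δ = 1.4400 − 0.9681 = 0.4719.
(The classical prediction exceeds c; the relativistic result does not.)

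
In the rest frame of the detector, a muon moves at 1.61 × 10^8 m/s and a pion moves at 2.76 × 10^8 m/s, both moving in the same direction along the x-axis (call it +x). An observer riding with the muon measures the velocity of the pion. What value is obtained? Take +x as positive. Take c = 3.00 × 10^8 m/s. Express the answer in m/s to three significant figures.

+2.27 × 10^8 m/s

β_A = 0.537, β_B = 0.920 (dividing each by c = 3.00 × 10^8 m/s).
Transform to A's frame with the inverse velocity-addition law: u' = (u − v)/(1 − uv/c²), taking u = β_B and v = β_A.
u' = (0.920 − 0.537) / (1 − (0.537)(0.920)) = 0.3833/0.5063 = 0.7572.
u' = 0.7572 × 3.00 × 10^8 m/s.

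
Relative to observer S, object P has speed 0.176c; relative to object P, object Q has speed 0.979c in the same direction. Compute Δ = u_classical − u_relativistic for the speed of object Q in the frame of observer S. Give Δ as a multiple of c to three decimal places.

Δ = 0.170c

Galilean: u_cl = 0.979 + 0.176 = 1.1550.
Relativistic: u_rel = (0.979 + 0.176) / (1 + 0.979·0.176) = 1.1550/1.1723 = 0.9852.
Δ = 1.1550 − 0.9852 = 0.1698.
(The classical prediction exceeds c; the relativistic result does not.)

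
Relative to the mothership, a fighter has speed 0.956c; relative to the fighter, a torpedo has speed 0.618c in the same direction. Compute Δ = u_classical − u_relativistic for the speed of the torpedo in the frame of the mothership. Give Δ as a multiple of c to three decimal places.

Galilean: u_cl = 0.618 + 0.956 = 1.5740.
Relativistic: u_rel = (0.618 + 0.956) / (1 + 0.618·0.956) = 1.5740/1.5908 = 0.9894.
Δ = 1.5740 − 0.9894 = 0.5846.
(The classical prediction exceeds c; the relativistic result does not.)

Δ = 0.585c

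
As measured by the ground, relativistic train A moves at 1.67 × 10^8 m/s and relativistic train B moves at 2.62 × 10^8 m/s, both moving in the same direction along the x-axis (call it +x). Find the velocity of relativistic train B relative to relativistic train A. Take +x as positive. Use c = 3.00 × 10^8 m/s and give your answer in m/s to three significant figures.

+1.85 × 10^8 m/s

β_A = 0.557, β_B = 0.873 (dividing each by c = 3.00 × 10^8 m/s).
Transform to A's frame with the inverse velocity-addition law: u' = (u − v)/(1 − uv/c²), taking u = β_B and v = β_A.
u' = (0.873 − 0.557) / (1 − (0.557)(0.873)) = 0.3167/0.5138 = 0.6163.
u' = 0.6163 × 3.00 × 10^8 m/s.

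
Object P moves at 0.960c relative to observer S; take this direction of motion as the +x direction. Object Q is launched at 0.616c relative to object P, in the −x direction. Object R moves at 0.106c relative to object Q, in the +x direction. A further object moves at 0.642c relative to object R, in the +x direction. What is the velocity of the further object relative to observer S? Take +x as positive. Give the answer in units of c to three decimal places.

+0.970c

Apply u = (u' + v)/(1 + u'v/c²) successively, working outward toward observer S.
Start: velocity of object P relative to observer S = 0.9600c.
Compose with object Q (u' = -0.616 in object P frame): u_1 = (-0.616 + 0.960) / (1 + (-0.616)·0.960) = 0.3440/0.4086 = 0.8418.
Compose with object R (u' = 0.106 in object Q frame): u_2 = (0.106 + 0.842) / (1 + 0.106·0.842) = 0.9478/1.0892 = 0.8702.
Compose with the further object (u' = 0.642 in object R frame): u_3 = (0.642 + 0.870) / (1 + 0.642·0.870) = 1.5122/1.5586 = 0.9702.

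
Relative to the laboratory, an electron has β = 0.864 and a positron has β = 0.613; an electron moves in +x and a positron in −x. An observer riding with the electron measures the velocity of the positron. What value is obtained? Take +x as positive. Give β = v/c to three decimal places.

β = -0.966

β_A = 0.864, β_B = -0.613.
Transform to A's frame with the inverse velocity-addition law: u' = (u − v)/(1 − uv/c²), taking u = β_B and v = β_A.
u' = (-0.613 − 0.864) / (1 − (0.864)(-0.613)) = -1.4770/1.5296 = -0.9656.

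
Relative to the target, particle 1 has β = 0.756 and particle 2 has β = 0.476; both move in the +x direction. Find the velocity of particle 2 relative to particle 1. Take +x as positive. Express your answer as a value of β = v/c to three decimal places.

β_A = 0.756, β_B = 0.476.
Transform to A's frame with the inverse velocity-addition law: u' = (u − v)/(1 − uv/c²), taking u = β_B and v = β_A.
u' = (0.476 − 0.756) / (1 − (0.756)(0.476)) = -0.2800/0.6401 = -0.4374.

β = -0.437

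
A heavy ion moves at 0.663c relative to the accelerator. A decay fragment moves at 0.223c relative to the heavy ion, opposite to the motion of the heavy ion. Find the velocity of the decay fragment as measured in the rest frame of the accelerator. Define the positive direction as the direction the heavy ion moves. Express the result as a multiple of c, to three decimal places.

With v = 0.663 and u' = -0.223 (in units of c),
u = (u' + v)/(1 + u'v/c²):
u = (-0.223 + 0.663) / (1 + (-0.223)·0.663) = 0.4400/0.8522 = 0.5163
(Galilean addition would give +0.440c.)

+0.516c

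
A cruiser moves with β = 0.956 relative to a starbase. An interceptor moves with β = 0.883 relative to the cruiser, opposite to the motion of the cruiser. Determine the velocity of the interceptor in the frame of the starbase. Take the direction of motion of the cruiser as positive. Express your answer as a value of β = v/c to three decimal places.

β = +0.468

With v = 0.956 and u' = -0.883 (in units of c),
u = (u' + v)/(1 + u'v/c²):
u = (-0.883 + 0.956) / (1 + (-0.883)·0.956) = 0.0730/0.1559 = 0.4684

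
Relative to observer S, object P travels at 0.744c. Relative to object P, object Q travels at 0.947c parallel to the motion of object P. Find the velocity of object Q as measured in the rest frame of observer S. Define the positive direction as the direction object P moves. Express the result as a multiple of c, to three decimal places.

With v = 0.744 and u' = 0.947 (in units of c),
u = (u' + v)/(1 + u'v/c²):
u = (0.947 + 0.744) / (1 + 0.947·0.744) = 1.6910/1.7046 = 0.9920
(Galilean addition would give +1.691c, exceeding c.)

0.992c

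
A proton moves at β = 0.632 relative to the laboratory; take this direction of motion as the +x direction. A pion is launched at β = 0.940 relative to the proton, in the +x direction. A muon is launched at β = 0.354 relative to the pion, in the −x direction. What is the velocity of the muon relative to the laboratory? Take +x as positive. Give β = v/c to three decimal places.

β = +0.971

Apply u = (u' + v)/(1 + u'v/c²) successively, working outward toward the laboratory.
Start: velocity of the proton relative to the laboratory = 0.6320c.
Compose with the pion (u' = 0.940 in the proton frame): u_1 = (0.940 + 0.632) / (1 + 0.940·0.632) = 1.5720/1.5941 = 0.9861.
Compose with the muon (u' = -0.354 in the pion frame): u_2 = (-0.354 + 0.986) / (1 + (-0.354)·0.986) = 0.6321/0.6509 = 0.9712.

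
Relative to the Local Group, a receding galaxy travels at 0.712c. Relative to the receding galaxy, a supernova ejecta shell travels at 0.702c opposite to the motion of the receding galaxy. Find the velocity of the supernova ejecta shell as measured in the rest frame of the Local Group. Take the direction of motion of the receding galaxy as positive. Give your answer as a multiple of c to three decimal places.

With v = 0.712 and u' = -0.702 (in units of c),
u = (u' + v)/(1 + u'v/c²):
u = (-0.702 + 0.712) / (1 + (-0.702)·0.712) = 0.0100/0.5002 = 0.0200
(Galilean addition would give +0.010c.)

+0.020c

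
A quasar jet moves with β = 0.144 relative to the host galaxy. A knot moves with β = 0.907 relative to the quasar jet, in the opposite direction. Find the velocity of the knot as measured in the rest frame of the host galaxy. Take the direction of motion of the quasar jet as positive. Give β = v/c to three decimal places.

β = -0.878

With v = 0.144 and u' = -0.907 (in units of c),
u = (u' + v)/(1 + u'v/c²):
u = (-0.907 + 0.144) / (1 + (-0.907)·0.144) = -0.7630/0.8694 = -0.8776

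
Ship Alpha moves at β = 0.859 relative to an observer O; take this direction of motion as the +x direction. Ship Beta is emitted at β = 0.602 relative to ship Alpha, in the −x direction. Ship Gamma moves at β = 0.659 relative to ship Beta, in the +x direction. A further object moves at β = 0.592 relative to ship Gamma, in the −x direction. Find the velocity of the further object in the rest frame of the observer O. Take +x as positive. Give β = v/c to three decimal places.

β = +0.607

Apply u = (u' + v)/(1 + u'v/c²) successively, working outward toward the observer O.
Start: velocity of ship Alpha relative to the observer O = 0.8590c.
Compose with ship Beta (u' = -0.602 in ship Alpha frame): u_1 = (-0.602 + 0.859) / (1 + (-0.602)·0.859) = 0.2570/0.4829 = 0.5322.
Compose with ship Gamma (u' = 0.659 in ship Beta frame): u_2 = (0.659 + 0.532) / (1 + 0.659·0.532) = 1.1912/1.3507 = 0.8819.
Compose with the further object (u' = -0.592 in ship Gamma frame): u_3 = (-0.592 + 0.882) / (1 + (-0.592)·0.882) = 0.2899/0.4779 = 0.6066.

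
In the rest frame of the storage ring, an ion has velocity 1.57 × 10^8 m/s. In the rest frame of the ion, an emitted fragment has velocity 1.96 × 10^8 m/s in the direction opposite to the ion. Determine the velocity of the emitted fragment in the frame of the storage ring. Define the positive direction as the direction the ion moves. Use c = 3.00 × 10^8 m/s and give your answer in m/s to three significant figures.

-5.93 × 10^7 m/s

In units of c (dividing by 3.00 × 10^8 m/s): v = 0.523, u' = -0.653.
u = (u' + v)/(1 + u'v/c²):
u = (-0.653 + 0.523) / (1 + (-0.653)·0.523) = -0.1300/0.6581 = -0.1975
(Galilean addition would give -0.130c.)
Converting back: u = -0.1975 × 3.00 × 10^8 m/s.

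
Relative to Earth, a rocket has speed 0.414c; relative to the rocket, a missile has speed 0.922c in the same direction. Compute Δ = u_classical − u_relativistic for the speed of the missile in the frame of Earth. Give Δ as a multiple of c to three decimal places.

Δ = 0.369c

Galilean: u_cl = 0.922 + 0.414 = 1.3360.
Relativistic: u_rel = (0.922 + 0.414) / (1 + 0.922·0.414) = 1.3360/1.3817 = 0.9669.
Δ = 1.3360 − 0.9669 = 0.3691.
(The classical prediction exceeds c; the relativistic result does not.)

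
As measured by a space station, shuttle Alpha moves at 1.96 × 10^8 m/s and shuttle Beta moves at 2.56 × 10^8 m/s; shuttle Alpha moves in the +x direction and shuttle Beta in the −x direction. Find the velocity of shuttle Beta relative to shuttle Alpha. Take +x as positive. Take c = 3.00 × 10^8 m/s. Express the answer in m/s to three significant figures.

β_A = 0.653, β_B = -0.853 (dividing each by c = 3.00 × 10^8 m/s).
Transform to A's frame with the inverse velocity-addition law: u' = (u − v)/(1 − uv/c²), taking u = β_B and v = β_A.
u' = (-0.853 − 0.653) / (1 − (0.653)(-0.853)) = -1.5067/1.5575 = -0.9674.
u' = -0.9674 × 3.00 × 10^8 m/s.

-2.90 × 10^8 m/s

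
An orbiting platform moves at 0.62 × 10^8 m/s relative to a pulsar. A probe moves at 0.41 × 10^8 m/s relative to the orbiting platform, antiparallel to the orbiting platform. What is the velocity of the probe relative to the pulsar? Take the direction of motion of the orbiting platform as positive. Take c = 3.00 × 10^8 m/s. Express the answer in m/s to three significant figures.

In units of c (dividing by 3.00 × 10^8 m/s): v = 0.207, u' = -0.137.
u = (u' + v)/(1 + u'v/c²):
u = (-0.137 + 0.207) / (1 + (-0.137)·0.207) = 0.0700/0.9718 = 0.0720
Converting back: u = 0.0720 × 3.00 × 10^8 m/s.

+2.16 × 10^7 m/s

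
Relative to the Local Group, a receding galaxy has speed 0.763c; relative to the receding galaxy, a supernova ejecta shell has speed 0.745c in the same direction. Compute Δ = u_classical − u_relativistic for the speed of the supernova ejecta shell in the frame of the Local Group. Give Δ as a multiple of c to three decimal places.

Galilean: u_cl = 0.745 + 0.763 = 1.5080.
Relativistic: u_rel = (0.745 + 0.763) / (1 + 0.745·0.763) = 1.5080/1.5684 = 0.9615.
Δ = 1.5080 − 0.9615 = 0.5465.
(The classical prediction exceeds c; the relativistic result does not.)

Δ = 0.547c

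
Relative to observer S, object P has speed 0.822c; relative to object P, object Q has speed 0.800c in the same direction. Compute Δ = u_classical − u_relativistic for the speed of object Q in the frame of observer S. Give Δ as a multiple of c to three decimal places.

Δ = 0.643c

Galilean: u_cl = 0.800 + 0.822 = 1.6220.
Relativistic: u_rel = (0.800 + 0.822) / (1 + 0.800·0.822) = 1.6220/1.6576 = 0.9785.
Δ = 1.6220 − 0.9785 = 0.6435.
(The classical prediction exceeds c; the relativistic result does not.)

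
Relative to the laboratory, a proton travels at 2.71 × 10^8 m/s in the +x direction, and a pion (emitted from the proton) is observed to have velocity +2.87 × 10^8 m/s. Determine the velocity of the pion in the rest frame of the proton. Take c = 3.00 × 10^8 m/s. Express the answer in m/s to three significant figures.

+1.18 × 10^8 m/s

v = 0.903c, u = 0.957c.
Invert the composition law: u' = (u − v)/(1 − uv/c²).
u' = (0.957 − 0.903) / (1 − (0.957)(0.903)) = 0.0533/0.1358 = 0.3927.
u' = 0.3927 × 3.00 × 10^8 m/s.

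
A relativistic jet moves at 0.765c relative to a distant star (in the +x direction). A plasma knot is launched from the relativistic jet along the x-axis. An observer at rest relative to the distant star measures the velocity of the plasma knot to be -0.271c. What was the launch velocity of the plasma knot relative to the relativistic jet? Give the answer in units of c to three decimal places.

Invert the composition law: u' = (u − v)/(1 − uv/c²).
u' = (-0.271 − 0.765) / (1 − (-0.271)(0.765)) = -1.0360/1.2073 = -0.8581.

-0.858c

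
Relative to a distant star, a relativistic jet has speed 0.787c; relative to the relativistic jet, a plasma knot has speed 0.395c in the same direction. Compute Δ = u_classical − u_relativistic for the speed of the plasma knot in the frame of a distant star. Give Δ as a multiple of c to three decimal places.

Galilean: u_cl = 0.395 + 0.787 = 1.1820.
Relativistic: u_rel = (0.395 + 0.787) / (1 + 0.395·0.787) = 1.1820/1.3109 = 0.9017.
Δ = 1.1820 − 0.9017 = 0.2803.
(The classical prediction exceeds c; the relativistic result does not.)

Δ = 0.280c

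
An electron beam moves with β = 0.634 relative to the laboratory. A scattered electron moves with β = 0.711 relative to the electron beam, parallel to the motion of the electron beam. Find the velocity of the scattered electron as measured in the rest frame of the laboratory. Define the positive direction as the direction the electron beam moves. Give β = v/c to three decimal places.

β = 0.927

With v = 0.634 and u' = 0.711 (in units of c),
u = (u' + v)/(1 + u'v/c²):
u = (0.711 + 0.634) / (1 + 0.711·0.634) = 1.3450/1.4508 = 0.9271
(Galilean addition would give +1.345c, exceeding c.)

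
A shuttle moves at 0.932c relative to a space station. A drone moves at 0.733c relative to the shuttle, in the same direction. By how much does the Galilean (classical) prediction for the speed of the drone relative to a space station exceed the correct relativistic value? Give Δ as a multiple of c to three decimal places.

Galilean: u_cl = 0.733 + 0.932 = 1.6650.
Relativistic: u_rel = (0.733 + 0.932) / (1 + 0.733·0.932) = 1.6650/1.6832 = 0.9892.
Δ = 1.6650 − 0.9892 = 0.6758.
(The classical prediction exceeds c; the relativistic result does not.)

Δ = 0.676c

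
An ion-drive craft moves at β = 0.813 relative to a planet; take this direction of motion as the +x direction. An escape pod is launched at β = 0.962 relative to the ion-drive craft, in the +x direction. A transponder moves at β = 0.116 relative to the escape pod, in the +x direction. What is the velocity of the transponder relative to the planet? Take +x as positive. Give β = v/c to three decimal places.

Apply u = (u' + v)/(1 + u'v/c²) successively, working outward toward the planet.
Start: velocity of the ion-drive craft relative to the planet = 0.8130c.
Compose with the escape pod (u' = 0.962 in the ion-drive craft frame): u_1 = (0.962 + 0.813) / (1 + 0.962·0.813) = 1.7750/1.7821 = 0.9960.
Compose with the transponder (u' = 0.116 in the escape pod frame): u_2 = (0.116 + 0.996) / (1 + 0.116·0.996) = 1.1120/1.1155 = 0.9968.

β = 0.997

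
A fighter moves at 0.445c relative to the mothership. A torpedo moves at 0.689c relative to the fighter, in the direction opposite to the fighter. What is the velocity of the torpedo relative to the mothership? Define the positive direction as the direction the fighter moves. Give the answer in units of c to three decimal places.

-0.352c

With v = 0.445 and u' = -0.689 (in units of c),
u = (u' + v)/(1 + u'v/c²):
u = (-0.689 + 0.445) / (1 + (-0.689)·0.445) = -0.2440/0.6934 = -0.3519
(Galilean addition would give -0.244c.)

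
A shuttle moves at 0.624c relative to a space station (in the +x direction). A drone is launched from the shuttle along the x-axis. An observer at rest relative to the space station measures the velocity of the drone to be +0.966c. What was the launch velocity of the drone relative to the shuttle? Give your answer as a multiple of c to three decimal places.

+0.861c

Invert the composition law: u' = (u − v)/(1 − uv/c²).
u' = (0.966 − 0.624) / (1 − (0.966)(0.624)) = 0.3420/0.3972 = 0.8610.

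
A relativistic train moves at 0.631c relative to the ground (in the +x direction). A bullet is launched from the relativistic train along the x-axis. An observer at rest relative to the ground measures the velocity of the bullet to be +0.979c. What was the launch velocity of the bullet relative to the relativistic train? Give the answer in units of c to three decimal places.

+0.910c

Invert the composition law: u' = (u − v)/(1 − uv/c²).
u' = (0.979 − 0.631) / (1 − (0.979)(0.631)) = 0.3480/0.3823 = 0.9104.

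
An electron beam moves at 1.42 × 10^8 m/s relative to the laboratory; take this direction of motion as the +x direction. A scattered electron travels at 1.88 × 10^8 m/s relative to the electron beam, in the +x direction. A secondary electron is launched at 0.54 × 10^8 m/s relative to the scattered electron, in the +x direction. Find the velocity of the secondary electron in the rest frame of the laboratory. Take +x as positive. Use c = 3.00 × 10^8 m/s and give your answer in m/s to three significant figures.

Apply u = (u' + v)/(1 + u'v/c²) successively, working outward toward the laboratory.
(Dividing each given speed by c = 3.00 × 10^8 m/s to work in units of c.)
Start: velocity of the electron beam relative to the laboratory = 0.4733c.
Compose with the scattered electron (u' = 0.627 in the electron beam frame): u_1 = (0.627 + 0.473) / (1 + 0.627·0.473) = 1.1000/1.2966 = 0.8484.
Compose with the secondary electron (u' = 0.180 in the scattered electron frame): u_2 = (0.180 + 0.848) / (1 + 0.180·0.848) = 1.0284/1.1527 = 0.8921.
So u = 0.8921 × 3.00 × 10^8 m/s.

2.68 × 10^8 m/s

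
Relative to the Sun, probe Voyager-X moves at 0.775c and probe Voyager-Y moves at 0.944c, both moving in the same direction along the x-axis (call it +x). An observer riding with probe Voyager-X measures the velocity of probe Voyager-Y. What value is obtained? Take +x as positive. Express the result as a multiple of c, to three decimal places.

+0.630c

β_A = 0.775, β_B = 0.944.
Transform to A's frame with the inverse velocity-addition law: u' = (u − v)/(1 − uv/c²), taking u = β_B and v = β_A.
u' = (0.944 − 0.775) / (1 − (0.775)(0.944)) = 0.1690/0.2684 = 0.6297.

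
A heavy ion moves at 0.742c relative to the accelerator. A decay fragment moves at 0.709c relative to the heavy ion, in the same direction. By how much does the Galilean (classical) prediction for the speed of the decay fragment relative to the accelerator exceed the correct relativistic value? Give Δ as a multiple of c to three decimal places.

Galilean: u_cl = 0.709 + 0.742 = 1.4510.
Relativistic: u_rel = (0.709 + 0.742) / (1 + 0.709·0.742) = 1.4510/1.5261 = 0.9508.
Δ = 1.4510 − 0.9508 = 0.5002.
(The classical prediction exceeds c; the relativistic result does not.)

Δ = 0.500c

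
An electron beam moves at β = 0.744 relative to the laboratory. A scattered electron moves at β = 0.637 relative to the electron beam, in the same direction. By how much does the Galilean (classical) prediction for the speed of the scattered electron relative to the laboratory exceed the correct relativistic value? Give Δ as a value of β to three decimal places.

Galilean: u_cl = 0.637 + 0.744 = 1.3810.
Relativistic: u_rel = (0.637 + 0.744) / (1 + 0.637·0.744) = 1.3810/1.4739 = 0.9370.
Δ = 1.3810 − 0.9370 = 0.4440.
(The classical prediction exceeds c; the relativistic result does not.)

Δ = 0.444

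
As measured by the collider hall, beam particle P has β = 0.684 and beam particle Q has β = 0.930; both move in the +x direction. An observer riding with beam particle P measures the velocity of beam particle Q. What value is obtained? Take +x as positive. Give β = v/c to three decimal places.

β_A = 0.684, β_B = 0.930.
Transform to A's frame with the inverse velocity-addition law: u' = (u − v)/(1 − uv/c²), taking u = β_B and v = β_A.
u' = (0.930 − 0.684) / (1 − (0.684)(0.930)) = 0.2460/0.3639 = 0.6760.

β = +0.676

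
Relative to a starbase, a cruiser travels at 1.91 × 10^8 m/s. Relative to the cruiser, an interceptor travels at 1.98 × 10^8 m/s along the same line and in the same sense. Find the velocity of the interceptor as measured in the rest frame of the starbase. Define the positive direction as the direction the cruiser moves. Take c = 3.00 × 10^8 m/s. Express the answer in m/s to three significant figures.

2.74 × 10^8 m/s

In units of c (dividing by 3.00 × 10^8 m/s): v = 0.637, u' = 0.660.
u = (u' + v)/(1 + u'v/c²):
u = (0.660 + 0.637) / (1 + 0.660·0.637) = 1.2967/1.4202 = 0.9130
Converting back: u = 0.9130 × 3.00 × 10^8 m/s.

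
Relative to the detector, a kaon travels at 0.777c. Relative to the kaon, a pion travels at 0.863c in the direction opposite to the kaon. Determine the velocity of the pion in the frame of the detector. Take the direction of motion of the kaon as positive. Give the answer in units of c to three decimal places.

-0.261c

With v = 0.777 and u' = -0.863 (in units of c),
u = (u' + v)/(1 + u'v/c²):
u = (-0.863 + 0.777) / (1 + (-0.863)·0.777) = -0.0860/0.3294 = -0.2610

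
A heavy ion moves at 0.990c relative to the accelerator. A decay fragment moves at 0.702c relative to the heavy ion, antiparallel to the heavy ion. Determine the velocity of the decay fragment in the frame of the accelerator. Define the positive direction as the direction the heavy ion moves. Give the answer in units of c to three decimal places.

+0.944c

With v = 0.990 and u' = -0.702 (in units of c),
u = (u' + v)/(1 + u'v/c²):
u = (-0.702 + 0.990) / (1 + (-0.702)·0.990) = 0.2880/0.3050 = 0.9442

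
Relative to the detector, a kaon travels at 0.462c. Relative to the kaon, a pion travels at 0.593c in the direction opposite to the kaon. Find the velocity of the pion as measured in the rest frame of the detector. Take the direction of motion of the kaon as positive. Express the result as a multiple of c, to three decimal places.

With v = 0.462 and u' = -0.593 (in units of c),
u = (u' + v)/(1 + u'v/c²):
u = (-0.593 + 0.462) / (1 + (-0.593)·0.462) = -0.1310/0.7260 = -0.1804

-0.180c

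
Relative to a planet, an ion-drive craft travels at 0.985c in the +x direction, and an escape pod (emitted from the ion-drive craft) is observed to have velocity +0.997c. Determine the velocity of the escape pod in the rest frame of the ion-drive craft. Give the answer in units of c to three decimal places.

Invert the composition law: u' = (u − v)/(1 − uv/c²).
u' = (0.997 − 0.985) / (1 − (0.997)(0.985)) = 0.0120/0.0180 = 0.6683.

+0.668c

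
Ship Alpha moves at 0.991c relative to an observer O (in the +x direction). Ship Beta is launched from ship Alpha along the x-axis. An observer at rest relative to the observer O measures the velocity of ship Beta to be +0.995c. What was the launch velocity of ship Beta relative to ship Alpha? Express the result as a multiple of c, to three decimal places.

+0.287c

Invert the composition law: u' = (u − v)/(1 − uv/c²).
u' = (0.995 − 0.991) / (1 − (0.995)(0.991)) = 0.0040/0.0140 = 0.2866.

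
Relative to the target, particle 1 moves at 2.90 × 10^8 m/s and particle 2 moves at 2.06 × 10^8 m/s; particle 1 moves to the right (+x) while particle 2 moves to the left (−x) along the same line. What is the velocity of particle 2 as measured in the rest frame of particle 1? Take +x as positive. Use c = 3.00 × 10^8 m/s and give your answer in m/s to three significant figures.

-2.98 × 10^8 m/s

β_A = 0.967, β_B = -0.687 (dividing each by c = 3.00 × 10^8 m/s).
Transform to A's frame with the inverse velocity-addition law: u' = (u − v)/(1 − uv/c²), taking u = β_B and v = β_A.
u' = (-0.687 − 0.967) / (1 − (0.967)(-0.687)) = -1.6533/1.6638 = -0.9937.
u' = -0.9937 × 3.00 × 10^8 m/s.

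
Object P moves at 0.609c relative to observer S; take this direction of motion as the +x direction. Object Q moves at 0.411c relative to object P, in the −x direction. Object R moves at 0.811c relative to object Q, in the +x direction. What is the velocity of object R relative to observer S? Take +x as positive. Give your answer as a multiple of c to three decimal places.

+0.885c

Apply u = (u' + v)/(1 + u'v/c²) successively, working outward toward observer S.
Start: velocity of object P relative to observer S = 0.6090c.
Compose with object Q (u' = -0.411 in object P frame): u_1 = (-0.411 + 0.609) / (1 + (-0.411)·0.609) = 0.1980/0.7497 = 0.2641.
Compose with object R (u' = 0.811 in object Q frame): u_2 = (0.811 + 0.264) / (1 + 0.811·0.264) = 1.0751/1.2142 = 0.8855.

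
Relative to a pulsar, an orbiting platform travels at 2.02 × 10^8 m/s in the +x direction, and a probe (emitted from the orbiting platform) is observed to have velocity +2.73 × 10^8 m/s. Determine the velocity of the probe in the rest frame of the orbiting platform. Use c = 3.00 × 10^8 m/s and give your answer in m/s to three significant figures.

+1.83 × 10^8 m/s

v = 0.673c, u = 0.910c.
Invert the composition law: u' = (u − v)/(1 − uv/c²).
u' = (0.910 − 0.673) / (1 − (0.910)(0.673)) = 0.2367/0.3873 = 0.6111.
u' = 0.6111 × 3.00 × 10^8 m/s.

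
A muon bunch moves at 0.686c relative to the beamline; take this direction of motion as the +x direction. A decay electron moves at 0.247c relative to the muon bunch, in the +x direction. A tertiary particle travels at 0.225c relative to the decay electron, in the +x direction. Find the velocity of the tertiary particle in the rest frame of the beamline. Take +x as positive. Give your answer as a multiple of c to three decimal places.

Apply u = (u' + v)/(1 + u'v/c²) successively, working outward toward the beamline.
Start: velocity of the muon bunch relative to the beamline = 0.6860c.
Compose with the decay electron (u' = 0.247 in the muon bunch frame): u_1 = (0.247 + 0.686) / (1 + 0.247·0.686) = 0.9330/1.1694 = 0.7978.
Compose with the tertiary particle (u' = 0.225 in the decay electron frame): u_2 = (0.225 + 0.798) / (1 + 0.225·0.798) = 1.0228/1.1795 = 0.8672.

0.867c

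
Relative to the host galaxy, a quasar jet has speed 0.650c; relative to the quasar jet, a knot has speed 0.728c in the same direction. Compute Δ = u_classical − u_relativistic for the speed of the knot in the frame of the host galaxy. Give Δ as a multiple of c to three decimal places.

Δ = 0.443c

Galilean: u_cl = 0.728 + 0.650 = 1.3780.
Relativistic: u_rel = (0.728 + 0.650) / (1 + 0.728·0.650) = 1.3780/1.4732 = 0.9354.
Δ = 1.3780 − 0.9354 = 0.4426.
(The classical prediction exceeds c; the relativistic result does not.)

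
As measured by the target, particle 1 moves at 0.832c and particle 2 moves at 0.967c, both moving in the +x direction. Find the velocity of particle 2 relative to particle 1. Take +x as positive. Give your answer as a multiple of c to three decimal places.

+0.691c

β_A = 0.832, β_B = 0.967.
Transform to A's frame with the inverse velocity-addition law: u' = (u − v)/(1 − uv/c²), taking u = β_B and v = β_A.
u' = (0.967 − 0.832) / (1 − (0.832)(0.967)) = 0.1350/0.1955 = 0.6907.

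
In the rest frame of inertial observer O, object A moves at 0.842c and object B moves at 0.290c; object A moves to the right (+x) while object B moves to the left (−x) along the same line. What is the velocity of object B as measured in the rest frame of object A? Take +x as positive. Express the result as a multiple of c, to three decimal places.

β_A = 0.842, β_B = -0.290.
Transform to A's frame with the inverse velocity-addition law: u' = (u − v)/(1 − uv/c²), taking u = β_B and v = β_A.
u' = (-0.290 − 0.842) / (1 − (0.842)(-0.290)) = -1.1320/1.2442 = -0.9098.

-0.910c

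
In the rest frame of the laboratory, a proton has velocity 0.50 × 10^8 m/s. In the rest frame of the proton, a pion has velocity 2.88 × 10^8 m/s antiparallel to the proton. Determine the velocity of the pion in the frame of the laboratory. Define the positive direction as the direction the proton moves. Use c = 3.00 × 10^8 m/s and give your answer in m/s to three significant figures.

In units of c (dividing by 3.00 × 10^8 m/s): v = 0.167, u' = -0.960.
u = (u' + v)/(1 + u'v/c²):
u = (-0.960 + 0.167) / (1 + (-0.960)·0.167) = -0.7933/0.8400 = -0.9444
Converting back: u = -0.9444 × 3.00 × 10^8 m/s.

-2.83 × 10^8 m/s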